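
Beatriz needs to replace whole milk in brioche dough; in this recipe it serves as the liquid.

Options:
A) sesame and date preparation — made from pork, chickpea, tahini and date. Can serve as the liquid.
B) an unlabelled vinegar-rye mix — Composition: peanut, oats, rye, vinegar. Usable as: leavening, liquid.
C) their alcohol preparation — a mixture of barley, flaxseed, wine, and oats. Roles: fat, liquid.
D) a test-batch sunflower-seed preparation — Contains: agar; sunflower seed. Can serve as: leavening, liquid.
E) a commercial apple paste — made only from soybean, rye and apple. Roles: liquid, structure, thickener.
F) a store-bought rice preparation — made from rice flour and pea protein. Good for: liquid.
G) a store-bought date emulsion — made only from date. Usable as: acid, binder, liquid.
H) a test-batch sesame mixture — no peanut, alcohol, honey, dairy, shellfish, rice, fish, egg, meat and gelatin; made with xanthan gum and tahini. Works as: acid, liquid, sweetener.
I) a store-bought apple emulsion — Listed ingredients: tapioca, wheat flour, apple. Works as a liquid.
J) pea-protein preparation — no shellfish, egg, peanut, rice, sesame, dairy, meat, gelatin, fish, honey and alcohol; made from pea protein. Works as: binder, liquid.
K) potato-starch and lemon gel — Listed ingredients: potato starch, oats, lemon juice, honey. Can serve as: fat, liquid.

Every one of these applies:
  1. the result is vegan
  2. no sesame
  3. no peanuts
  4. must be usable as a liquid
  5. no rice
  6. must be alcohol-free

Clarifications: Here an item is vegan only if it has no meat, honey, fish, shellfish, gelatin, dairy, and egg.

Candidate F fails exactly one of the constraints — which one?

usable as a liquid: satisfied
vegan: satisfied
peanut-free: satisfied
alcohol-free: satisfied
rice-free: has rice flour — fails
sesame-free: satisfied

rice-free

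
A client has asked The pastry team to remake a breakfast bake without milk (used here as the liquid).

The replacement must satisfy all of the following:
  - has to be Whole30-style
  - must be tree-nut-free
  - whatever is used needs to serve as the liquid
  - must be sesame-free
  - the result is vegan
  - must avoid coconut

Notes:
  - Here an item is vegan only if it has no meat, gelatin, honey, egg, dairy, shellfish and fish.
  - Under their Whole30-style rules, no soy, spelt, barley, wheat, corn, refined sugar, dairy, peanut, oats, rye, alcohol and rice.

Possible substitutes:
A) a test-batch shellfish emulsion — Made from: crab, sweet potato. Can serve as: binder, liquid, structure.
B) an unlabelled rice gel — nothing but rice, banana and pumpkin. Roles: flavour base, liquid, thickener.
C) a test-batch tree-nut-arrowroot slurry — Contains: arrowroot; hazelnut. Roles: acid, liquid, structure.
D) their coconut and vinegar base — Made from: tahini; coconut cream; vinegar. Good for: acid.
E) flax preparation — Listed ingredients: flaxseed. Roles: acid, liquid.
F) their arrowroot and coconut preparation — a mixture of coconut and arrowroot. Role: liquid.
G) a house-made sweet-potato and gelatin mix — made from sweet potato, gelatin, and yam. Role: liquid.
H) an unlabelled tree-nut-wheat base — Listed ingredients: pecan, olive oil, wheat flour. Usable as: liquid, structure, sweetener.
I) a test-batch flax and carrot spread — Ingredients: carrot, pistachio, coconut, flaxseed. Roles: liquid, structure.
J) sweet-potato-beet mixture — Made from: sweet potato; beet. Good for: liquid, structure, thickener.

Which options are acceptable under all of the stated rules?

E, J

A: has crab, so not vegan — out
B: has rice, so not Whole30-style — no
C: has hazelnut, so not tree-nut-free — no
D: not usable as a liquid; has tahini, so not sesame-free (and 1 more) — reject
E: only flaxseed; none excluded — keep
F: has coconut, so not coconut-free — out
G: has gelatin, so not vegan — reject
H: has wheat flour, so not Whole30-style; has pecan, so not tree-nut-free — no
I: has pistachio, so not tree-nut-free; has coconut, so not coconut-free — reject
J: no sesame, no tree nuts — valid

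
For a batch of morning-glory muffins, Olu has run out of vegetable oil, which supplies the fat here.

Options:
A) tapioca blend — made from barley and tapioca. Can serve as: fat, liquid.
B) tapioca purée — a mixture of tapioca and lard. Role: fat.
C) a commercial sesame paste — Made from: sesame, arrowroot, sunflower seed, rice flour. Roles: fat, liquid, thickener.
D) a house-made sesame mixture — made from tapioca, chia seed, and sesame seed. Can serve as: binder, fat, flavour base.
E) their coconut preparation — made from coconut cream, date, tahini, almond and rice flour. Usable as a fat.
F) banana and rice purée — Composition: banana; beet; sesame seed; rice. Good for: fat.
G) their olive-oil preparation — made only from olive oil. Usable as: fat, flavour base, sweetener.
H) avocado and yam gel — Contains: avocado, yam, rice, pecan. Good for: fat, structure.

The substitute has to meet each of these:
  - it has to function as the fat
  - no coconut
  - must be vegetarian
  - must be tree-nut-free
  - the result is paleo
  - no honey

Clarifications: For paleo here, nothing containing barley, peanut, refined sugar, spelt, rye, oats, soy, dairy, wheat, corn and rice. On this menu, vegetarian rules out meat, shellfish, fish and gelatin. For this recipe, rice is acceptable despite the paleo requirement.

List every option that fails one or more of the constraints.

A: has barley, so not paleo — no
B: has lard, so not vegetarian — out
C: rice is permitted under the paleo carve-out; nothing else excluded — keep
D: works as a fat, vegetarian, paleo — keep
E: has coconut cream, so not coconut-free; has almond, so not tree-nut-free — reject
F: rice is permitted under the paleo carve-out; nothing else excluded — valid
G: works as a fat, no coconut, vegetarian — keep
H: has pecan, so not tree-nut-free — reject

A, B, E, H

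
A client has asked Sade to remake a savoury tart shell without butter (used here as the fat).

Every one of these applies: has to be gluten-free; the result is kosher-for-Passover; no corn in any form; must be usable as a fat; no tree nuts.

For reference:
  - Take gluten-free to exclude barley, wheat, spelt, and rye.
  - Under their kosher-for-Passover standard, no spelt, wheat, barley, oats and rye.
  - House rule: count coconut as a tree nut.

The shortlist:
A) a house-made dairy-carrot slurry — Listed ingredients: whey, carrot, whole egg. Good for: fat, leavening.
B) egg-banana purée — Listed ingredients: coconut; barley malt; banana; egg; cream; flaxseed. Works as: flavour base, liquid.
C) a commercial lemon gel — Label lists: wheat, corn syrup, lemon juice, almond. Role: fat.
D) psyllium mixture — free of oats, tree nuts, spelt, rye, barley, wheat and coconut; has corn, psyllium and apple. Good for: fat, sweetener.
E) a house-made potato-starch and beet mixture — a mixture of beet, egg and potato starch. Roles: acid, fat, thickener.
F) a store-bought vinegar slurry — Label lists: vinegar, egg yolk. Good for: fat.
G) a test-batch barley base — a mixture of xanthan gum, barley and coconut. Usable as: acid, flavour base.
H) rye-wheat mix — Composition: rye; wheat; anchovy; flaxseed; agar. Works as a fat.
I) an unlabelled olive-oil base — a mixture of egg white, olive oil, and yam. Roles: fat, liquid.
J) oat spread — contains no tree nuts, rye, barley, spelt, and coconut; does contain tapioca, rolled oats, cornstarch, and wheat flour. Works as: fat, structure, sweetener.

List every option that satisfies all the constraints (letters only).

A: only whey, whole egg, and carrot; none excluded — OK
B: not usable as a fat; has barley malt, so not gluten-free (and 2 more) — no
C: has wheat, so not gluten-free; has wheat, so not kosher-for-Passover (and 2 more) — out
D: has corn, so not corn-free — out
E: works as a fat, kosher-for-Passover, tree-nut-free — OK
F: only egg yolk and vinegar; none excluded — valid
G: not usable as a fat; has barley, so not gluten-free (and 2 more) — out
H: has rye, so not gluten-free; has rye, so not kosher-for-Passover — out
I: only egg white, yam, and olive oil; none excluded — OK
J: has wheat flour, so not gluten-free; has rolled oats, so not kosher-for-Passover (and 1 more) — out

A, E, F, I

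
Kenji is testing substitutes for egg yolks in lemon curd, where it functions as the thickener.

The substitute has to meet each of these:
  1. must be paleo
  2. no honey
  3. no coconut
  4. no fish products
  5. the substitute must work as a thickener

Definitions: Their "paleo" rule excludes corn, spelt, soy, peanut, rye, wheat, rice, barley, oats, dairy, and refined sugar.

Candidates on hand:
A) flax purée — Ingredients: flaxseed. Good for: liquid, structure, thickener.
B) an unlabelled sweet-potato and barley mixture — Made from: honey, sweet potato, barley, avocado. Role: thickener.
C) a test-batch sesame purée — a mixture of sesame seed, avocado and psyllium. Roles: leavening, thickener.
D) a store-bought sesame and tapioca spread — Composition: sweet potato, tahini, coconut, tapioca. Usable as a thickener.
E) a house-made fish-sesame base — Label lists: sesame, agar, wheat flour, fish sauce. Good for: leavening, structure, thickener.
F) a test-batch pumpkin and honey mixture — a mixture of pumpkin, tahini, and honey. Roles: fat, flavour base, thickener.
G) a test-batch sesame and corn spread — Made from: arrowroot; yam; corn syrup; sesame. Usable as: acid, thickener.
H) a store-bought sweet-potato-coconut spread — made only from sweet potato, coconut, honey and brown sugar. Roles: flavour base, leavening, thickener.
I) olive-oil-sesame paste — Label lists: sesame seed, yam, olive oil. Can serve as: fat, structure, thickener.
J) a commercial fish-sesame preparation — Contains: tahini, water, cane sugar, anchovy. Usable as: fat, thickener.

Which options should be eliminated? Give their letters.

B, D, E, F, G, H, J

A: only flaxseed; none excluded — OK
B: has barley, so not paleo; has honey, so not honey-free — reject
C: paleo, no honey — valid
D: has coconut, so not coconut-free — no
E: has wheat flour, so not paleo; has fish sauce, so not fish-free — reject
F: has honey, so not honey-free — out
G: has corn syrup, so not paleo — no
H: has brown sugar, so not paleo; has coconut, so not coconut-free (and 1 more) — reject
I: only sesame seed, yam and olive oil; none excluded — valid
J: has cane sugar, so not paleo; has anchovy, so not fish-free — no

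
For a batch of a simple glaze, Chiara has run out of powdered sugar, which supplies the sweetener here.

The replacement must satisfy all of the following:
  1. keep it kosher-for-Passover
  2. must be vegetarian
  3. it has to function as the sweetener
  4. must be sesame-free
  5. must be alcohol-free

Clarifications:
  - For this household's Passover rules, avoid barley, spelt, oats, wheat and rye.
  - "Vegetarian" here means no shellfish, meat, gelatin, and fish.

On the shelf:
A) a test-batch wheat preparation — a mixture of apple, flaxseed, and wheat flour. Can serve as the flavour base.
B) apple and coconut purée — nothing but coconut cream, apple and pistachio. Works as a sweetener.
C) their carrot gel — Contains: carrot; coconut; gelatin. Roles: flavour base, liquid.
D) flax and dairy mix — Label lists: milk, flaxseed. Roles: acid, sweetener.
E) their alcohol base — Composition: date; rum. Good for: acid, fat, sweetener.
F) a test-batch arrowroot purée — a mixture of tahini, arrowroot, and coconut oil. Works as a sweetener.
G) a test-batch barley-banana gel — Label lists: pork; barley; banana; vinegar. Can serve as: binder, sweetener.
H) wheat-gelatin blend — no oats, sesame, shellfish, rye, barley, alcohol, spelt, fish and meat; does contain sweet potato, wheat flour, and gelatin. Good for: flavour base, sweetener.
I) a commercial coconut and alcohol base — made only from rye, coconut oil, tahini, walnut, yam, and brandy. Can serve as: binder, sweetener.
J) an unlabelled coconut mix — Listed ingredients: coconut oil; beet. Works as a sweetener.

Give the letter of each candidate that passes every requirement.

A: not usable as a sweetener; has wheat flour, so not kosher-for-Passover — out
B: only coconut cream, pistachio, and apple; none excluded — OK
C: not usable as a sweetener; has gelatin, so not vegetarian — out
D: nothing on the exclusion list — valid
E: has rum, so not alcohol-free — out
F: has tahini, so not sesame-free — out
G: has barley, so not kosher-for-Passover; has pork, so not vegetarian — out
H: has wheat flour, so not kosher-for-Passover; has gelatin, so not vegetarian — out
I: has rye, so not kosher-for-Passover; has brandy, so not alcohol-free (and 1 more) — no
J: only coconut oil and beet; none excluded — keep

B, D, J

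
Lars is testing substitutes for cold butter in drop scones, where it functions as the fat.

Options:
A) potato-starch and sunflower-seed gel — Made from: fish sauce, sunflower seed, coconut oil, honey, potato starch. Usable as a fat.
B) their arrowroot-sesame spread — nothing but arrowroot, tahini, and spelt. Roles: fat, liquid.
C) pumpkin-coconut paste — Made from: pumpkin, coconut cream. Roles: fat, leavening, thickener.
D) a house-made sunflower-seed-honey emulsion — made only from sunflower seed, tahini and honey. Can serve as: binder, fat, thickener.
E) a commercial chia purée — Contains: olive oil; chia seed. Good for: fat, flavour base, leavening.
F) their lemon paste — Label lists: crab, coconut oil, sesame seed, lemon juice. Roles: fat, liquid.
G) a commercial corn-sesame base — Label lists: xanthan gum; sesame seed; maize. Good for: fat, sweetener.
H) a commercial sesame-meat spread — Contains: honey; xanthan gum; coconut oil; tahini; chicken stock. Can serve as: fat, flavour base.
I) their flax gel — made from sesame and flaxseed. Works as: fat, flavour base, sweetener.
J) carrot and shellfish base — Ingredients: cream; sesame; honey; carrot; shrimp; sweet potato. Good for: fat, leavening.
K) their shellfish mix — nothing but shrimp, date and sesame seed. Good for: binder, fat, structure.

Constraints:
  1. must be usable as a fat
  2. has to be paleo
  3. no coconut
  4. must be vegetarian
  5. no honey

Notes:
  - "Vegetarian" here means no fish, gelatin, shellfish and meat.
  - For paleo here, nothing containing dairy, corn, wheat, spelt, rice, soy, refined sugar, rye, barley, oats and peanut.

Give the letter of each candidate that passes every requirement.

A: has fish sauce, so not vegetarian; has coconut oil, so not coconut-free (and 1 more) — reject
B: has spelt, so not paleo — reject
C: has coconut cream, so not coconut-free — out
D: has honey, so not honey-free — out
E: nothing on the exclusion list — valid
F: has crab, so not vegetarian; has coconut oil, so not coconut-free — reject
G: has maize, so not paleo — no
H: has chicken stock, so not vegetarian; has coconut oil, so not coconut-free (and 1 more) — no
I: only sesame and flaxseed; none excluded — OK
J: has shrimp, so not vegetarian; has cream, so not paleo (and 1 more) — no
K: has shrimp, so not vegetarian — out

E, I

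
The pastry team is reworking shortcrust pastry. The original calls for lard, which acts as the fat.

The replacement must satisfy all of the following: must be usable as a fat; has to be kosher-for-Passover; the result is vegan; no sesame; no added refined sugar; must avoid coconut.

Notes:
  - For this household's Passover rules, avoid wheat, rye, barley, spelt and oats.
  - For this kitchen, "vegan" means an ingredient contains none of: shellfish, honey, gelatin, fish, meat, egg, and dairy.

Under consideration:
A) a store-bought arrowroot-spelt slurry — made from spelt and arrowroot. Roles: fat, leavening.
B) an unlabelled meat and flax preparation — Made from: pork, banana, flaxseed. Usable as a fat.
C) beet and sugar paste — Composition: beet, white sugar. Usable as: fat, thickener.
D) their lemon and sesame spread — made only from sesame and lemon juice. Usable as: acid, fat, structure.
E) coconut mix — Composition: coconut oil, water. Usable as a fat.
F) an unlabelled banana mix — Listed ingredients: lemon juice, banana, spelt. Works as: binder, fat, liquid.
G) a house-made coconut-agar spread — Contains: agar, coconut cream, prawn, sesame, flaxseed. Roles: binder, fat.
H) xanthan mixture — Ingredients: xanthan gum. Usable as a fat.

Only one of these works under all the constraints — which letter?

H

A: has spelt, so not kosher-for-Passover — out
B: has pork, so not vegan — reject
C: has white sugar, so not no-added-sugar — out
D: has sesame, so not sesame-free — out
E: has coconut oil, so not coconut-free — reject
F: has spelt, so not kosher-for-Passover — no
G: has prawn, so not vegan; has sesame, so not sesame-free (and 1 more) — out
H: vegan, no refined sugar — valid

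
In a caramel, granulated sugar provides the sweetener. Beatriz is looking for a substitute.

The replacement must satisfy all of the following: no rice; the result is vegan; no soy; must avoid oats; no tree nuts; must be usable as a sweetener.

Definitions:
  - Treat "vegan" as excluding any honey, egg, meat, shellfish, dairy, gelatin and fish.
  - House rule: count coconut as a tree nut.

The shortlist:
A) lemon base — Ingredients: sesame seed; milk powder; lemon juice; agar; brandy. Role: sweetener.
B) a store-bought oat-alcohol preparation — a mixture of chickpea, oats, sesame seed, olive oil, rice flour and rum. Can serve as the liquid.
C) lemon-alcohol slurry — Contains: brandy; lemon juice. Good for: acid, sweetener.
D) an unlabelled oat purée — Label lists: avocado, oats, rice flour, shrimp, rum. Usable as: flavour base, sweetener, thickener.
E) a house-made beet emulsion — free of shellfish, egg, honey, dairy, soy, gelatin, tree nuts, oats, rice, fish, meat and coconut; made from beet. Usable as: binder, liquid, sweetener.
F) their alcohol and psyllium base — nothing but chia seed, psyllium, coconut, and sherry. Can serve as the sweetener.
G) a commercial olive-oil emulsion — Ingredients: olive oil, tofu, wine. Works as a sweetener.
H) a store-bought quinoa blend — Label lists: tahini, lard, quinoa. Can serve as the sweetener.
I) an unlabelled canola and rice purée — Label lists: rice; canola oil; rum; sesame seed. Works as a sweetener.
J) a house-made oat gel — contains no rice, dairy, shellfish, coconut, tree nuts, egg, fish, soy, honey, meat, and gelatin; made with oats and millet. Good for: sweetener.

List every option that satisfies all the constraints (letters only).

C, E

A: has milk powder, so not vegan — no
B: not usable as a sweetener; has rice flour, so not rice-free (and 1 more) — reject
C: every rule checks out — keep
D: has shrimp, so not vegan; has rice flour, so not rice-free (and 1 more) — reject
E: no rice, vegan — keep
F: has coconut, so not tree-nut-free — out
G: has tofu, so not soy-free — out
H: has lard, so not vegan — no
I: has rice, so not rice-free — reject
J: has oats, so not oat-free — out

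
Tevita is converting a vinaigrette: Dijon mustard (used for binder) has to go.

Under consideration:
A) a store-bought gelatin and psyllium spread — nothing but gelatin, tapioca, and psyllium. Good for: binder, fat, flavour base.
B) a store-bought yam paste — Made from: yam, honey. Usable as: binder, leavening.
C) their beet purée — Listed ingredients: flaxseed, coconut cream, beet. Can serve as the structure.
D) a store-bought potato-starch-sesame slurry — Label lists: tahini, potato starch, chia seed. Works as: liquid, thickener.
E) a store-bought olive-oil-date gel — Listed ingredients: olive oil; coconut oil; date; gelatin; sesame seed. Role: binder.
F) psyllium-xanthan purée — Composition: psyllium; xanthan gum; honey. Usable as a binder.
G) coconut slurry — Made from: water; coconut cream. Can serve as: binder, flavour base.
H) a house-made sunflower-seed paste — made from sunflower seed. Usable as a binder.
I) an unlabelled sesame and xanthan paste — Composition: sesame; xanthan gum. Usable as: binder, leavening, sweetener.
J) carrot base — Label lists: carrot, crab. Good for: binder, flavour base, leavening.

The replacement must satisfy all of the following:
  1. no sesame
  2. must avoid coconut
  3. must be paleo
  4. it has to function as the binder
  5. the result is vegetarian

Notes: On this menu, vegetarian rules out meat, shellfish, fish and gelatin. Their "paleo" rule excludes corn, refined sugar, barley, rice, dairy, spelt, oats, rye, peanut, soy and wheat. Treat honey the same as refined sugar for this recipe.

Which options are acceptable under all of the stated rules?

A: has gelatin, so not vegetarian — reject
B: has honey, so not paleo — reject
C: not usable as a binder; has coconut cream, so not coconut-free — no
D: not usable as a binder; has tahini, so not sesame-free — no
E: has gelatin, so not vegetarian; has coconut oil, so not coconut-free (and 1 more) — no
F: has honey, so not paleo — out
G: has coconut cream, so not coconut-free — no
H: nothing on the exclusion list — keep
I: has sesame, so not sesame-free — out
J: has crab, so not vegetarian — reject

H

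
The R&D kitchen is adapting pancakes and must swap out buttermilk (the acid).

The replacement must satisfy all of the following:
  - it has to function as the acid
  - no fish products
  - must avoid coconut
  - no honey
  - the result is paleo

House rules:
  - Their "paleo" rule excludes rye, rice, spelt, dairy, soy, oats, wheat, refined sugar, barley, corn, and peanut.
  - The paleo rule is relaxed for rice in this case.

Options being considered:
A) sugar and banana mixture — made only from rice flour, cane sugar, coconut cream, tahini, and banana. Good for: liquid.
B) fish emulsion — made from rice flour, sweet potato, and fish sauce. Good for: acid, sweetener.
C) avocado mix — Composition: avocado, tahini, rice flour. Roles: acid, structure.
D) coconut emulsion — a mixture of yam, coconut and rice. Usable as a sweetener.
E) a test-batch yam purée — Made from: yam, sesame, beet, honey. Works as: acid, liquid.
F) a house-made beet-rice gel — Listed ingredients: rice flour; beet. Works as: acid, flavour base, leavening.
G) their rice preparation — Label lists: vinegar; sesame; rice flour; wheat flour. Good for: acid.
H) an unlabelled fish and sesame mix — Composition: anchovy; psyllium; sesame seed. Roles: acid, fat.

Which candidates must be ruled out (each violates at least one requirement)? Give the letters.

A: not usable as an acid; has cane sugar, so not paleo (and 1 more) — reject
B: has fish sauce, so not fish-free — reject
C: rice is permitted under the paleo carve-out; nothing else excluded — valid
D: not usable as an acid; has coconut, so not coconut-free — out
E: has honey, so not honey-free — out
F: rice is permitted under the paleo carve-out; nothing else excluded — OK
G: has wheat flour, so not paleo — reject
H: has anchovy, so not fish-free — no

A, B, D, E, G, H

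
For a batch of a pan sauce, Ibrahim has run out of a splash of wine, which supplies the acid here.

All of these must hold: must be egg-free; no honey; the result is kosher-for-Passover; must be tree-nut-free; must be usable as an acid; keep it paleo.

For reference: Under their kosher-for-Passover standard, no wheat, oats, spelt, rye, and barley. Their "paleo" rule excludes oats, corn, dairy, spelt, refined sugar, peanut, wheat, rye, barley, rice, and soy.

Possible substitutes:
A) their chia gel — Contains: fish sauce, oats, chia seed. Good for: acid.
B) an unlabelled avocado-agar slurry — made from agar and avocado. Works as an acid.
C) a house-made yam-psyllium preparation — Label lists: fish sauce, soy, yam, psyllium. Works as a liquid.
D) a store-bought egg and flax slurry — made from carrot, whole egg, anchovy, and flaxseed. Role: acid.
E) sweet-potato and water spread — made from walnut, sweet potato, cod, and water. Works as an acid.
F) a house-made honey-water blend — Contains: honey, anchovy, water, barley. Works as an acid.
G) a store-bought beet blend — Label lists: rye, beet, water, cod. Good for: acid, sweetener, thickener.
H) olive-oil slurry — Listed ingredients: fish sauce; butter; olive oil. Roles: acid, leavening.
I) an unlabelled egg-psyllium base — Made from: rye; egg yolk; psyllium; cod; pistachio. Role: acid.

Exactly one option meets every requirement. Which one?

B

A: has oats, so not kosher-for-Passover; has oats, so not paleo — no
B: every rule checks out — OK
C: not usable as an acid; has soy, so not paleo — reject
D: has whole egg, so not egg-free — reject
E: has walnut, so not tree-nut-free — reject
F: has barley, so not kosher-for-Passover; has barley, so not paleo (and 1 more) — no
G: has rye, so not kosher-for-Passover; has rye, so not paleo — out
H: has butter, so not paleo — out
I: has rye, so not kosher-for-Passover; has rye, so not paleo (and 2 more) — no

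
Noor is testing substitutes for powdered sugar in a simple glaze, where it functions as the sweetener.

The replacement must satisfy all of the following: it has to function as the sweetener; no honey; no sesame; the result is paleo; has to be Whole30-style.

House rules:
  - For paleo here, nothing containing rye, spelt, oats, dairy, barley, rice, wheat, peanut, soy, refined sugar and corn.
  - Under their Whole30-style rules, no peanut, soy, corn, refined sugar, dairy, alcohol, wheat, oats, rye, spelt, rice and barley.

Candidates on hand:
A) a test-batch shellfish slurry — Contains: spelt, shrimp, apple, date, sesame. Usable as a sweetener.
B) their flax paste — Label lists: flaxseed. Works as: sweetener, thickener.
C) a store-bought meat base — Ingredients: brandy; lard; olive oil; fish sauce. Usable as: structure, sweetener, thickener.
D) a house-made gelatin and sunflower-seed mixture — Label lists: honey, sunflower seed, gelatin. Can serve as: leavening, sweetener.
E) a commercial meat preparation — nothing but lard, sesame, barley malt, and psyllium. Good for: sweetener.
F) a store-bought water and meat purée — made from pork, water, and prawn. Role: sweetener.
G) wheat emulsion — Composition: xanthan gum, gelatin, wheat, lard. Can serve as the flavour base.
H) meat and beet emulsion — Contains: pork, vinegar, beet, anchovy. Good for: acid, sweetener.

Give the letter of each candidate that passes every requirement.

A: has spelt, so not paleo; has spelt, so not Whole30-style (and 1 more) — reject
B: all constraints satisfied — OK
C: has brandy, so not Whole30-style — reject
D: has honey, so not honey-free — reject
E: has barley malt, so not paleo; has barley malt, so not Whole30-style (and 1 more) — no
F: only pork, prawn and water; none excluded — valid
G: not usable as a sweetener; has wheat, so not paleo (and 1 more) — reject
H: Whole30-style, no honey — valid

B, F, H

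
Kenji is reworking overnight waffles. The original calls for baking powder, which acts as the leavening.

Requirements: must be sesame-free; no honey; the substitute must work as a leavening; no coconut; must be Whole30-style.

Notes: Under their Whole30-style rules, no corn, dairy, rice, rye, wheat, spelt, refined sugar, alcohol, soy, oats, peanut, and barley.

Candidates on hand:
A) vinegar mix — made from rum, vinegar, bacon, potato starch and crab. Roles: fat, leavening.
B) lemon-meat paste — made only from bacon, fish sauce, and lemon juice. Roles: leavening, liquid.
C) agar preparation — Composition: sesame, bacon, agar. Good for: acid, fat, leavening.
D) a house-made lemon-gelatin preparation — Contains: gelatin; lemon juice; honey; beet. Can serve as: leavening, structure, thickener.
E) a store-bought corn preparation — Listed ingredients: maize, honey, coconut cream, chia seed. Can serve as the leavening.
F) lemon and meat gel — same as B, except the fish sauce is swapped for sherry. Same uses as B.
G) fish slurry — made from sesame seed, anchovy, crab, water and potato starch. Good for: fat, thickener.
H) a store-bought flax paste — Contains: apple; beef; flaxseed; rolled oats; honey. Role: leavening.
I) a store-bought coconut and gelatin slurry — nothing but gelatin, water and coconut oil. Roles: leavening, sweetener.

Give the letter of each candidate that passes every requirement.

A: has rum, so not Whole30-style — out
B: no coconut, Whole30-style — OK
C: has sesame, so not sesame-free — no
D: has honey, so not honey-free — reject
E: has maize, so not Whole30-style; has honey, so not honey-free (and 1 more) — no
F: has sherry, so not Whole30-style — no
G: not usable as a leavening; has sesame seed, so not sesame-free — out
H: has rolled oats, so not Whole30-style; has honey, so not honey-free — no
I: has coconut oil, so not coconut-free — no

B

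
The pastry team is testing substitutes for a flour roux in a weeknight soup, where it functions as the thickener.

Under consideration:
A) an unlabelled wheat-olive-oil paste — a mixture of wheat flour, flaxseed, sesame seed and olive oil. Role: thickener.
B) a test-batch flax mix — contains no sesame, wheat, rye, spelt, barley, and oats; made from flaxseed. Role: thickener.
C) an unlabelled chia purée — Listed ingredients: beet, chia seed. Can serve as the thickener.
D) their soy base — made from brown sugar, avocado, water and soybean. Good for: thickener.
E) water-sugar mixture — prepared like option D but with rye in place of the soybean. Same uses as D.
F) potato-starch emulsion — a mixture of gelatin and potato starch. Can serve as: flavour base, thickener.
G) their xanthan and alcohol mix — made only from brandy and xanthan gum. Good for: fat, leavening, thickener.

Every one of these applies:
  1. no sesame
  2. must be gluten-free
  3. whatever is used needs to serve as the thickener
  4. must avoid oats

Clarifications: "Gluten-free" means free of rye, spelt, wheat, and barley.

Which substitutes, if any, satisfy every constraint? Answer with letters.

B, C, D, F, G

A: has wheat flour, so not gluten-free; has sesame seed, so not sesame-free — reject
B: works as a thickener, no sesame, gluten-free — valid
C: all constraints satisfied — keep
D: works as a thickener, gluten-free, no oats — OK
E: has rye, so not gluten-free — out
F: nothing on the exclusion list — OK
G: only brandy and xanthan gum; none excluded — valid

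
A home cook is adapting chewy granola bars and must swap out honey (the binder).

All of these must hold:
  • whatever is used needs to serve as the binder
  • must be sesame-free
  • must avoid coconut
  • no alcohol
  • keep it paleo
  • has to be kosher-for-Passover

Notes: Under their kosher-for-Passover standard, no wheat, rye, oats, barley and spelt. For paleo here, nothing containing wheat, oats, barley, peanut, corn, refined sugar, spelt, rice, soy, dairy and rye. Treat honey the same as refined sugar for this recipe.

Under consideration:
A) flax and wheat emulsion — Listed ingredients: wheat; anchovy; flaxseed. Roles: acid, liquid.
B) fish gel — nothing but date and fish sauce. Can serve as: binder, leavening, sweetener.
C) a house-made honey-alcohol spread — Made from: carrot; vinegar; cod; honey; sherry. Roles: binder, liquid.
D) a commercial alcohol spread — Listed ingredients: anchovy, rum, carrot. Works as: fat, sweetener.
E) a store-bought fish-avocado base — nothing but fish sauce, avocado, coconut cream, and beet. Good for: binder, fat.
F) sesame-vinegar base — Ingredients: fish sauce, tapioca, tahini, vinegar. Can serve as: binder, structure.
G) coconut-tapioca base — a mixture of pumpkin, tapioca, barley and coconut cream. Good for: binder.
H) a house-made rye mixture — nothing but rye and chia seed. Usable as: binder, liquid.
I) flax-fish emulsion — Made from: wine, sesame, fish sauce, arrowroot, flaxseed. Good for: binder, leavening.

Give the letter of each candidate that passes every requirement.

B

A: not usable as a binder; has wheat, so not kosher-for-Passover (and 1 more) — reject
B: only fish sauce and date; none excluded — keep
C: has honey, so not paleo; has sherry, so not alcohol-free — no
D: not usable as a binder; has rum, so not alcohol-free — out
E: has coconut cream, so not coconut-free — no
F: has tahini, so not sesame-free — reject
G: has barley, so not kosher-for-Passover; has barley, so not paleo (and 1 more) — no
H: has rye, so not kosher-for-Passover; has rye, so not paleo — no
I: has wine, so not alcohol-free; has sesame, so not sesame-free — reject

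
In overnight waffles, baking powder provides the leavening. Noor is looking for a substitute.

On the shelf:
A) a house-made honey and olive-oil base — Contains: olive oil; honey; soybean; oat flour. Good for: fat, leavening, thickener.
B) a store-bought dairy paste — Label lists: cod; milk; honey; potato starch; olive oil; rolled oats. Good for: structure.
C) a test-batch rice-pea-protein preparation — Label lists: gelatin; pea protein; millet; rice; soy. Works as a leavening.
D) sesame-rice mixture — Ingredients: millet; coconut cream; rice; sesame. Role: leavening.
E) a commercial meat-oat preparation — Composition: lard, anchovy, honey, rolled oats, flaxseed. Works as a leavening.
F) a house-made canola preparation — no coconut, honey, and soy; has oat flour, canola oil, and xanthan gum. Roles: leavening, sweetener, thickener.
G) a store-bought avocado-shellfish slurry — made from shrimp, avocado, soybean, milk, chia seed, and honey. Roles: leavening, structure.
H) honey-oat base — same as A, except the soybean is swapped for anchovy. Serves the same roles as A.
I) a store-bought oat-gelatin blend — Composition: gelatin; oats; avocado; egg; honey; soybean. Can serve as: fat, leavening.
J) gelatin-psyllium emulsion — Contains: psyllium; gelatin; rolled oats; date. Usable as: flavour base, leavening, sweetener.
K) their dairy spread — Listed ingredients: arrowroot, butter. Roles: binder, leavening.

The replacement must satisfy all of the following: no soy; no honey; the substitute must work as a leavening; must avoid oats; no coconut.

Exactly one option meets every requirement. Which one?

K

A: has honey, so not honey-free; has oat flour, so not oat-free (and 1 more) — out
B: not usable as a leavening; has honey, so not honey-free (and 1 more) — reject
C: has soy, so not soy-free — out
D: has coconut cream, so not coconut-free — out
E: has honey, so not honey-free; has rolled oats, so not oat-free — no
F: has oat flour, so not oat-free — no
G: has honey, so not honey-free; has soybean, so not soy-free — no
H: has honey, so not honey-free; has oat flour, so not oat-free — reject
I: has honey, so not honey-free; has oats, so not oat-free (and 1 more) — out
J: has rolled oats, so not oat-free — no
K: only butter and arrowroot; none excluded — keep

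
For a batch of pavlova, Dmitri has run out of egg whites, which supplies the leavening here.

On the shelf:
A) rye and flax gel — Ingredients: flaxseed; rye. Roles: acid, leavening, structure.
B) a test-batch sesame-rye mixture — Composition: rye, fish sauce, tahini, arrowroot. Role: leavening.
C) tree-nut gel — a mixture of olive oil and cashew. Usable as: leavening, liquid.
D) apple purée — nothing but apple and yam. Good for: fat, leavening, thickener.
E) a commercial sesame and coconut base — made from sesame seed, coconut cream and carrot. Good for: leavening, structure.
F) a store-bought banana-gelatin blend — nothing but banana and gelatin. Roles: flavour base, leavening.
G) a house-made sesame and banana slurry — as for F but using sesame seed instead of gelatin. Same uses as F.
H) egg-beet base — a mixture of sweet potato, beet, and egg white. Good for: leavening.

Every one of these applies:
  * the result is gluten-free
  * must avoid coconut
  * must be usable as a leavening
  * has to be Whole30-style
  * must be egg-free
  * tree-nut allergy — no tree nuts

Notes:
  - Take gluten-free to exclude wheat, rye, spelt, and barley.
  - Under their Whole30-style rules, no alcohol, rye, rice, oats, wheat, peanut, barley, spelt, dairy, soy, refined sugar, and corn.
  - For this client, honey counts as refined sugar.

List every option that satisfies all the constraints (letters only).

A: has rye, so not gluten-free; has rye, so not Whole30-style — out
B: has rye, so not gluten-free; has rye, so not Whole30-style — out
C: has cashew, so not tree-nut-free — no
D: works as a leavening, no tree nuts, no coconut — OK
E: has coconut cream, so not coconut-free — out
F: nothing on the exclusion list — OK
G: only sesame seed and banana; none excluded — OK
H: has egg white, so not egg-free — out

D, F, G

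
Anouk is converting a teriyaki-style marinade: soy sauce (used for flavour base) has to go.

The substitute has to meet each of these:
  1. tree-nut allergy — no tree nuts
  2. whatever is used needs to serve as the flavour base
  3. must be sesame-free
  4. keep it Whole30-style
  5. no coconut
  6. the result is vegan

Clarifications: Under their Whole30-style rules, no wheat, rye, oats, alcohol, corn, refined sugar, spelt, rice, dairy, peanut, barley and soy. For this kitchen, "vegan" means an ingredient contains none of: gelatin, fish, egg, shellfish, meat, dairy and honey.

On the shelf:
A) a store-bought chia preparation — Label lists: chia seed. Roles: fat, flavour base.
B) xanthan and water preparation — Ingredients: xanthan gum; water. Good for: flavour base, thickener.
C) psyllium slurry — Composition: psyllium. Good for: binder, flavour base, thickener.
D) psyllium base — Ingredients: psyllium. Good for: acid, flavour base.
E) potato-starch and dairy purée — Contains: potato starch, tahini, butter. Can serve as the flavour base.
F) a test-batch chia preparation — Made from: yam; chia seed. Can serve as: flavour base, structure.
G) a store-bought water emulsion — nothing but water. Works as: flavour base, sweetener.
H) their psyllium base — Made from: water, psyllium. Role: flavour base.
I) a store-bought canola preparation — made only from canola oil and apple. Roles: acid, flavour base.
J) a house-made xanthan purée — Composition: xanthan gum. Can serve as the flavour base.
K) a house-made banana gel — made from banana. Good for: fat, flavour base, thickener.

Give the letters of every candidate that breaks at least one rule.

A: all constraints satisfied — valid
B: works as a flavour base, vegan, Whole30-style — OK
C: works as a flavour base, no tree nuts, no sesame — keep
D: nothing on the exclusion list — OK
E: has butter, so not Whole30-style; has butter, so not vegan (and 1 more) — no
F: no sesame, no tree nuts — OK
G: vegan, no coconut — valid
H: Whole30-style, no sesame — keep
I: every rule checks out — valid
J: all constraints satisfied — keep
K: only banana; none excluded — valid

E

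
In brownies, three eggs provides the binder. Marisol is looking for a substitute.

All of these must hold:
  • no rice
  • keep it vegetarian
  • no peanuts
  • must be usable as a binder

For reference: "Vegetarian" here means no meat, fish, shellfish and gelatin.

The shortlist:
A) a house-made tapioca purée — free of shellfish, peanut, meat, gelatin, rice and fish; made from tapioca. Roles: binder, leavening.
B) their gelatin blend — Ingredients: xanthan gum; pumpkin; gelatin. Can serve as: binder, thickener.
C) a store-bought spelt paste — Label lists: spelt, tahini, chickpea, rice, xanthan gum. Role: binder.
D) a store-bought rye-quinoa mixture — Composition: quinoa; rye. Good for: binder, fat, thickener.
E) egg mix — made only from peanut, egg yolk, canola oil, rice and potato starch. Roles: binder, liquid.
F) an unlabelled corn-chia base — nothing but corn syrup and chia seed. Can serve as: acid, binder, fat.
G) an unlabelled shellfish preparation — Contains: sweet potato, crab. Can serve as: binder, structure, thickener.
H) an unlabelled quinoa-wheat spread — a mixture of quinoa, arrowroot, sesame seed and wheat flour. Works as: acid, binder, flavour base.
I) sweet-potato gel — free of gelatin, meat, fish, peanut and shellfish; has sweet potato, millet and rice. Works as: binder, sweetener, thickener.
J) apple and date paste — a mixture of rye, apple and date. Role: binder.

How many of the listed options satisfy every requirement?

A: works as a binder, vegetarian, no peanut — OK
B: has gelatin, so not vegetarian — reject
C: has rice, so not rice-free — no
D: only rye and quinoa; none excluded — keep
E: has rice, so not rice-free; has peanut, so not peanut-free — no
F: all constraints satisfied — OK
G: has crab, so not vegetarian — reject
H: sesame seed and wheat flour etc. — none of it excluded — OK
I: has rice, so not rice-free — no
J: no rice, vegetarian — valid

5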